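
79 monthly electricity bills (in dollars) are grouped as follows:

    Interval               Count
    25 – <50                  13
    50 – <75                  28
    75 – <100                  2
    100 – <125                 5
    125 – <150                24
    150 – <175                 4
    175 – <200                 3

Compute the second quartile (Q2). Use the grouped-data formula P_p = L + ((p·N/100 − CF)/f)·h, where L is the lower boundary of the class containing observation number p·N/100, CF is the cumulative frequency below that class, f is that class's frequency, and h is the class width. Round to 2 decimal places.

73.66

N = 79; target position k = 50/100 · 79 = 39.5.
Cumulative frequencies: 13, 41, 43, 48, 72, 76, 79.
Observation 39.5 falls in the class 50 – <75.
L = 50, CF = 13, f = 28, h = 25.
P50 = 50 + ((39.5 − 13)/28)·25 = 50 + 23.6607 = 73.6607.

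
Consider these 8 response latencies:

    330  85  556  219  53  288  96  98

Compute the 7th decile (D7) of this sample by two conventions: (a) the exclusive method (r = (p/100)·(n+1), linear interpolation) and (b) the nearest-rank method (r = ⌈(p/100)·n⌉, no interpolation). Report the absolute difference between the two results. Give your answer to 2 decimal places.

Sorted: 53, 85, 96, 98, 219, 288, 330, 556.
n = 8.
(a) r = 6.3; between ranks 6 (288) and 7 (330): 300.6.
(b) the nearest-rank method: rank 6 → 288.
|300.6 − 288| = 12.6.

12.60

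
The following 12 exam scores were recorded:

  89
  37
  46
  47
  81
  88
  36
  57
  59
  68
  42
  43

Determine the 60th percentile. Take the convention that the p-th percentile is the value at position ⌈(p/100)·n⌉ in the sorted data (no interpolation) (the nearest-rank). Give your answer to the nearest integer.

Sorted: 36, 37, 42, 43, 46, 47, 57, 59, 68, 81, 88, 89.
n = 12.
Position = ⌈60/100 · 12⌉ = ⌈7.2⌉ = 8.
The value at rank 8 is 59.

59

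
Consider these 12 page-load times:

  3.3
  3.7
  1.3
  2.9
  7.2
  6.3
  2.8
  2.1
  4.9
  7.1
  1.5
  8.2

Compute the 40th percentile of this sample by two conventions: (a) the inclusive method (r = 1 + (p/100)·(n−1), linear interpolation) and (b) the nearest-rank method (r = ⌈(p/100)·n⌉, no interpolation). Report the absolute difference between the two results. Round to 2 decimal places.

Sorted: 1.3, 1.5, 2.1, 2.8, 2.9, 3.3, 3.7, 4.9, 6.3, 7.1, 7.2, 8.2.
n = 12.
(a) r = 5.4; between ranks 5 (2.9) and 6 (3.3): 3.06.
(b) the nearest-rank method: rank 5 → 2.9.
|3.06 − 2.9| = 0.16.

0.16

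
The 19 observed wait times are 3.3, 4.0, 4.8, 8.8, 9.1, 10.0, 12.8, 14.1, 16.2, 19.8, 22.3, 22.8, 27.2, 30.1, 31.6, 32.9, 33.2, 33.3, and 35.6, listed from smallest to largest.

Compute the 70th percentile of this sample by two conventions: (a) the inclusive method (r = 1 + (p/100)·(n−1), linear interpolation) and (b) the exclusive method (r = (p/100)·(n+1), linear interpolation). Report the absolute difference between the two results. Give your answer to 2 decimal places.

1.16

n = 19.
(a) r = 13.6; between ranks 13 (27.2) and 14 (30.1): 28.94.
(b) r = 14 → value at rank 14 = 30.1.
|28.94 − 30.1| = 1.16.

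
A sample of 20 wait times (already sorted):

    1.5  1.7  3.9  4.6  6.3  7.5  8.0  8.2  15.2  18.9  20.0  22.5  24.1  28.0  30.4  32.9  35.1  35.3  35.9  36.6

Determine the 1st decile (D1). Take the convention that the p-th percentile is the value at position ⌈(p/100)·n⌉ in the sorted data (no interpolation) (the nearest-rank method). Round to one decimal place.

1.7

n = 20.
Position = ⌈10/100 · 20⌉ = ⌈2⌉ = 2.
The value at rank 2 is 1.7.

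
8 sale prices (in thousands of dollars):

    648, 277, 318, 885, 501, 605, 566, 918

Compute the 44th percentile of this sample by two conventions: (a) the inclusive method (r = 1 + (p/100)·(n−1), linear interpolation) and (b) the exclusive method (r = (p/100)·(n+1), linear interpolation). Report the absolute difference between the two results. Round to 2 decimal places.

5.72

Sorted: 277, 318, 501, 566, 605, 648, 885, 918.
n = 8.
(a) r = 4.08; between ranks 4 (566) and 5 (605): 569.12.
(b) r = 3.96; between ranks 3 (501) and 4 (566): 563.4.
|569.12 − 563.4| = 5.72.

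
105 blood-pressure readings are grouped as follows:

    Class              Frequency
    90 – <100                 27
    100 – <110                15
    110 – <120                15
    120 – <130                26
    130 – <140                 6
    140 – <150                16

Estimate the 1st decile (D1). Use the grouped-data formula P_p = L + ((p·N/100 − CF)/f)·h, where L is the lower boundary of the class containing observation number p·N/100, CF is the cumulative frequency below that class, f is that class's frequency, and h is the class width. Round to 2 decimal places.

N = 105; target position k = 10/100 · 105 = 10.5.
Cumulative frequencies: 27, 42, 57, 83, 89, 105.
Observation 10.5 falls in the class 90 – <100.
L = 90, CF = 0, f = 27, h = 10.
P10 = 90 + ((10.5 − 0)/27)·10 = 90 + 3.88889 = 93.8889.

93.89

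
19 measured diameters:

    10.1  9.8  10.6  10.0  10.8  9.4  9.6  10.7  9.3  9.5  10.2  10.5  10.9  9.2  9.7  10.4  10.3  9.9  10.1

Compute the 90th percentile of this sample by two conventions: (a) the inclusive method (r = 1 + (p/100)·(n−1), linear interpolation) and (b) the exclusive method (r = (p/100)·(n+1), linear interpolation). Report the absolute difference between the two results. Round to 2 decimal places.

Sorted: 9.2, 9.3, 9.4, 9.5, 9.6, 9.7, 9.8, 9.9, 10.0, 10.1, 10.1, 10.2, 10.3, 10.4, 10.5, 10.6, 10.7, 10.8, 10.9.
n = 19.
(a) r = 17.2; between ranks 17 (10.7) and 18 (10.8): 10.72.
(b) r = 18 → value at rank 18 = 10.8.
|10.72 − 10.8| = 0.08.

0.08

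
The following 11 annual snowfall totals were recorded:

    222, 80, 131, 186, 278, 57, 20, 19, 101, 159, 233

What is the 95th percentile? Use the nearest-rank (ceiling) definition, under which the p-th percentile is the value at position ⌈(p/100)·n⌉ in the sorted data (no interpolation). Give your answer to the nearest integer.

Sorted: 19, 20, 57, 80, 101, 131, 159, 186, 222, 233, 278.
n = 11.
Position = ⌈95/100 · 11⌉ = ⌈10.45⌉ = 11.
The value at rank 11 is 278.

278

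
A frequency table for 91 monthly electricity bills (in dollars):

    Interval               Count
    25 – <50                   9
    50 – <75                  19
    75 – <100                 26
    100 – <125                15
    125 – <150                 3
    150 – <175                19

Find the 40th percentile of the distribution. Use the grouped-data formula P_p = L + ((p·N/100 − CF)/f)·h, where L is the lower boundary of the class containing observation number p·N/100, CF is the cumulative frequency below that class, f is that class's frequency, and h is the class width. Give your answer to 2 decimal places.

83.08

N = 91; target position k = 40/100 · 91 = 36.4.
Cumulative frequencies: 9, 28, 54, 69, 72, 91.
Observation 36.4 falls in the class 75 – <100.
L = 75, CF = 28, f = 26, h = 25.
P40 = 75 + ((36.4 − 28)/26)·25 = 75 + 8.07692 = 83.0769.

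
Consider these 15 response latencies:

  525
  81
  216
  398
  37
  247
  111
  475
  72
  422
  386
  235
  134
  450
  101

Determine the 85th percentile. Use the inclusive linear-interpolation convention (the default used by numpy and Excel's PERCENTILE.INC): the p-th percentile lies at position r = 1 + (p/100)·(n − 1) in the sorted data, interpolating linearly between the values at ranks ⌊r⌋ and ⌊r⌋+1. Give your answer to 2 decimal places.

Sorted: 37, 72, 81, 101, 111, 134, 216, 235, 247, 386, 398, 422, 450, 475, 525.
n = 15.
r = 1 + (85/100)·(15 − 1) = 1 + 11.9 = 12.9.
Rank 12 is 422 and rank 13 is 450.
Interpolate: 422 + 0.9·(450 − 422) = 422 + 0.9·28 = 447.2.

447.20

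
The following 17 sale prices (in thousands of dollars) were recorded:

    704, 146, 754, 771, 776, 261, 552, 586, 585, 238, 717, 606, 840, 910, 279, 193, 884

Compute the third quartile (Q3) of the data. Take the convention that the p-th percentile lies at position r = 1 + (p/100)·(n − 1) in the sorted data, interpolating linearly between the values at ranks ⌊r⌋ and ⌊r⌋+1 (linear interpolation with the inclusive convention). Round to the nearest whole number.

771

Sorted: 146, 193, 238, 261, 279, 552, 585, 586, 606, 704, 717, 754, 771, 776, 840, 884, 910.
n = 17.
r = 1 + (75/100)·(17 − 1) = 1 + 12 = 13.
r is an integer, so P75 is the value at rank 13: 771.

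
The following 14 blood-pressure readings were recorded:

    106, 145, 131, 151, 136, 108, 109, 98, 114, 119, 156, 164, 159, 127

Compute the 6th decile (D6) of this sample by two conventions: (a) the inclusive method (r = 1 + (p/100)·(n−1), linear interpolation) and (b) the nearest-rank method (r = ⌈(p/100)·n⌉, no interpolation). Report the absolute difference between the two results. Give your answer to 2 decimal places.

1.00

Sorted: 98, 106, 108, 109, 114, 119, 127, 131, 136, 145, 151, 156, 159, 164.
n = 14.
(a) r = 8.8; between ranks 8 (131) and 9 (136): 135.
(b) the nearest-rank method: rank 9 → 136.
|135 − 136| = 1.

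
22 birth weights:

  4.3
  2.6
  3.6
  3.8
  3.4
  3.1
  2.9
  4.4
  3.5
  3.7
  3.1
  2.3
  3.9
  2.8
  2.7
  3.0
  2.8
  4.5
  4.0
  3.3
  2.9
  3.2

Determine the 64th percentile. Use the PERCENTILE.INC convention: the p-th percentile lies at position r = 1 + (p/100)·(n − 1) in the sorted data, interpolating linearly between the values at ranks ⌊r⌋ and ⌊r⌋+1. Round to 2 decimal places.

3.54

Sorted: 2.3, 2.6, 2.7, 2.8, 2.8, 2.9, 2.9, 3.0, 3.1, 3.1, 3.2, 3.3, 3.4, 3.5, 3.6, 3.7, 3.8, 3.9, 4.0, 4.3, 4.4, 4.5.
n = 22.
r = 1 + (64/100)·(22 − 1) = 1 + 13.44 = 14.44.
Rank 14 is 3.5 and rank 15 is 3.6.
Interpolate: 3.5 + 0.44·(3.6 − 3.5) = 3.5 + 0.44·0.1 = 3.544.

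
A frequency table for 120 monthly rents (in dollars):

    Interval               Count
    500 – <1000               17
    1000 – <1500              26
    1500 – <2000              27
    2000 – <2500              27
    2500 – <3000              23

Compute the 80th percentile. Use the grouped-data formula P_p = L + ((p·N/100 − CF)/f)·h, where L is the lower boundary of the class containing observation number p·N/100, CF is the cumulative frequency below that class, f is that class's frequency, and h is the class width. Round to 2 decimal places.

N = 120; target position k = 80/100 · 120 = 96.
Cumulative frequencies: 17, 43, 70, 97, 120.
Observation 96 falls in the class 2000 – <2500.
L = 2000, CF = 70, f = 27, h = 500.
P80 = 2000 + ((96 − 70)/27)·500 = 2000 + 481.481 = 2481.48.

2481.48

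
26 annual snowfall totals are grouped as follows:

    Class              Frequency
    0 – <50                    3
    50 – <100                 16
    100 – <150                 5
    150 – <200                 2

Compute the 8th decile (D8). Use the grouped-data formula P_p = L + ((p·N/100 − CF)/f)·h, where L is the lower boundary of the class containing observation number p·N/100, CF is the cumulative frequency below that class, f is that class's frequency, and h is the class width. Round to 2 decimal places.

N = 26; target position k = 80/100 · 26 = 20.8.
Cumulative frequencies: 3, 19, 24, 26.
Observation 20.8 falls in the class 100 – <150.
L = 100, CF = 19, f = 5, h = 50.
P80 = 100 + ((20.8 − 19)/5)·50 = 100 + 18 = 118.

118.00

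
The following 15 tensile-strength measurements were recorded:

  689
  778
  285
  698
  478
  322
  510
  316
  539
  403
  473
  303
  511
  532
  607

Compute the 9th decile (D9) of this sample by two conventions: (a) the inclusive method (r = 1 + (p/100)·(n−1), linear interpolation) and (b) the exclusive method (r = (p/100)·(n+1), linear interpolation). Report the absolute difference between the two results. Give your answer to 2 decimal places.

Sorted: 285, 303, 316, 322, 403, 473, 478, 510, 511, 532, 539, 607, 689, 698, 778.
n = 15.
(a) r = 13.6; between ranks 13 (689) and 14 (698): 694.4.
(b) r = 14.4; between ranks 14 (698) and 15 (778): 730.
|694.4 − 730| = 35.6.

35.60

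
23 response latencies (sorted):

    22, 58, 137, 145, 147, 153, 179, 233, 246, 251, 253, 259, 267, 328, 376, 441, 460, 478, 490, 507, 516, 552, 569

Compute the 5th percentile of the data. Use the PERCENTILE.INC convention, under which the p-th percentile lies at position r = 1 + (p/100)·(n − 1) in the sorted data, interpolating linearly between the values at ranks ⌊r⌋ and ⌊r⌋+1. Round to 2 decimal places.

n = 23.
r = 1 + (5/100)·(23 − 1) = 1 + 1.1 = 2.1.
Rank 2 is 58 and rank 3 is 137.
Interpolate: 58 + 0.1·(137 − 58) = 58 + 0.1·79 = 65.9.

65.90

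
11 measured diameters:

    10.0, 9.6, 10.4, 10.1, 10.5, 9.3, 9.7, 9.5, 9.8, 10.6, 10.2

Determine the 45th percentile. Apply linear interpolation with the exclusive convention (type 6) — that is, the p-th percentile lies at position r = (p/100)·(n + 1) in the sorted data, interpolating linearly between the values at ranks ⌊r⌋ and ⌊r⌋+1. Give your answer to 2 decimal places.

9.88

Sorted: 9.3, 9.5, 9.6, 9.7, 9.8, 10.0, 10.1, 10.2, 10.4, 10.5, 10.6.
n = 11.
r = (45/100)·(11 + 1) = 5.4.
Rank 5 is 9.8 and rank 6 is 10.0.
Interpolate: 9.8 + 0.4·(10.0 − 9.8) = 9.8 + 0.4·0.2 = 9.88.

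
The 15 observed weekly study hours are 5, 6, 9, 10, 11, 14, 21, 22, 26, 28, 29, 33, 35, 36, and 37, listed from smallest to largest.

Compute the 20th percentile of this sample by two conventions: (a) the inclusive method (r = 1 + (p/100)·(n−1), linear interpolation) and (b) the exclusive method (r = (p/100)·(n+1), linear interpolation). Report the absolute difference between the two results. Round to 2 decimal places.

0.60

n = 15.
(a) r = 3.8; between ranks 3 (9) and 4 (10): 9.8.
(b) r = 3.2; between ranks 3 (9) and 4 (10): 9.2.
|9.8 − 9.2| = 0.6.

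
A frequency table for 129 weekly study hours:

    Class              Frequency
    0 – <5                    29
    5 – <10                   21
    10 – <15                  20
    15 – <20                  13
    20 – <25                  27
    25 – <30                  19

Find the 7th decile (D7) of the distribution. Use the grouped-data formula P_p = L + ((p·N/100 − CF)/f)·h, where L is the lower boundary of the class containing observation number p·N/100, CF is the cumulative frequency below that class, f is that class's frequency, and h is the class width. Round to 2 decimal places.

21.35

N = 129; target position k = 70/100 · 129 = 90.3.
Cumulative frequencies: 29, 50, 70, 83, 110, 129.
Observation 90.3 falls in the class 20 – <25.
L = 20, CF = 83, f = 27, h = 5.
P70 = 20 + ((90.3 − 83)/27)·5 = 20 + 1.35185 = 21.3519.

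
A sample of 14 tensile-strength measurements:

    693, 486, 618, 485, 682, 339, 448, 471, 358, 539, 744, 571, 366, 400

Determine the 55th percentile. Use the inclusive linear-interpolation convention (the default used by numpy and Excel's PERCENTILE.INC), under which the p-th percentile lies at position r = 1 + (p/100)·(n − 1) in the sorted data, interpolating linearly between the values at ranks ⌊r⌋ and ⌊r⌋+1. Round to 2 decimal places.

493.95

Sorted: 339, 358, 366, 400, 448, 471, 485, 486, 539, 571, 618, 682, 693, 744.
n = 14.
r = 1 + (55/100)·(14 − 1) = 1 + 7.15 = 8.15.
Rank 8 is 486 and rank 9 is 539.
Interpolate: 486 + 0.15·(539 − 486) = 486 + 0.15·53 = 493.95.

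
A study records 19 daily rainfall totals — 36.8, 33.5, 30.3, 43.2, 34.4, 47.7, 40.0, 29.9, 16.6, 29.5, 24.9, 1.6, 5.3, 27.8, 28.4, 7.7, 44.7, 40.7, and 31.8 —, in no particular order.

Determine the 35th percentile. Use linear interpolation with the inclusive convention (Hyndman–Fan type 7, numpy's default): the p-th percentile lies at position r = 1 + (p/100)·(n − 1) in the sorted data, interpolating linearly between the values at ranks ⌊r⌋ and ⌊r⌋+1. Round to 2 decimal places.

Sorted: 1.6, 5.3, 7.7, 16.6, 24.9, 27.8, 28.4, 29.5, 29.9, 30.3, 31.8, 33.5, 34.4, 36.8, 40.0, 40.7, 43.2, 44.7, 47.7.
n = 19.
r = 1 + (35/100)·(19 − 1) = 1 + 6.3 = 7.3.
Rank 7 is 28.4 and rank 8 is 29.5.
Interpolate: 28.4 + 0.3·(29.5 − 28.4) = 28.4 + 0.3·1.1 = 28.73.

28.73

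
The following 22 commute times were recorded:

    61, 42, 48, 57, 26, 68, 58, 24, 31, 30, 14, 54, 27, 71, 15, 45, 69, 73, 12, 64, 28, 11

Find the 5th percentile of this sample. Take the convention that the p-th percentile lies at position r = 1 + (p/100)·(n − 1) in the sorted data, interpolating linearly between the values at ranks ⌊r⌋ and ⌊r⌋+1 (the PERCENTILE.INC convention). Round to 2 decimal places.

Sorted: 11, 12, 14, 15, 24, 26, 27, 28, 30, 31, 42, 45, 48, 54, 57, 58, 61, 64, 68, 69, 71, 73.
n = 22.
r = 1 + (5/100)·(22 − 1) = 1 + 1.05 = 2.05.
Rank 2 is 12 and rank 3 is 14.
Interpolate: 12 + 0.05·(14 − 12) = 12 + 0.05·2 = 12.1.

12.10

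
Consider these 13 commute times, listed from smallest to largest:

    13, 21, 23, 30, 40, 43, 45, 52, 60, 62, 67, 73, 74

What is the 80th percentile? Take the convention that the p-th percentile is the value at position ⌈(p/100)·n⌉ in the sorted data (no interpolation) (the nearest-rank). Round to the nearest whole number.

67

n = 13.
Position = ⌈80/100 · 13⌉ = ⌈10.4⌉ = 11.
The value at rank 11 is 67.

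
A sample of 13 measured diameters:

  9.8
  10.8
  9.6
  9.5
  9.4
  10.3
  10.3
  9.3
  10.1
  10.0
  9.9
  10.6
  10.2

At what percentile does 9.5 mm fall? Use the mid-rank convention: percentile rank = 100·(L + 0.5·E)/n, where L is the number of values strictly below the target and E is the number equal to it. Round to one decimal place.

19.2

Sorted: 9.3, 9.4, 9.5, 9.6, 9.8, 9.9, 10.0, 10.1, 10.2, 10.3, 10.3, 10.6, 10.8.
Count below 9.5: L = 2; count equal: E = 1; n = 13.
Percentile rank = 100·(2 + 0.5·1)/13 = 100·2.5/13 = 19.23.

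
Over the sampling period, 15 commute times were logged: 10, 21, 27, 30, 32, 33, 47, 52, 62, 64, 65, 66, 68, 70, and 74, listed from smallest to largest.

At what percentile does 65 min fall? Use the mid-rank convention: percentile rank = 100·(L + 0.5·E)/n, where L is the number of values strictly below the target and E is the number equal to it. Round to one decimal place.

70.0

Count below 65: L = 10; count equal: E = 1; n = 15.
Percentile rank = 100·(10 + 0.5·1)/15 = 100·10.5/15 = 70.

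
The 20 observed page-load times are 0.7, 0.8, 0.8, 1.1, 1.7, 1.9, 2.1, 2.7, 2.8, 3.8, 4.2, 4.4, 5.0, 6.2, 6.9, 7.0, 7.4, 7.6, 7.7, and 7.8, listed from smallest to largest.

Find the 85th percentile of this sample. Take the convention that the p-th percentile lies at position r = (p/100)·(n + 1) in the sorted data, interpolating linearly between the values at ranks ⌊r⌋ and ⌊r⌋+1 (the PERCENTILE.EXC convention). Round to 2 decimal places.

7.57

n = 20.
r = (85/100)·(20 + 1) = 17.85.
Rank 17 is 7.4 and rank 18 is 7.6.
Interpolate: 7.4 + 0.85·(7.6 − 7.4) = 7.4 + 0.85·0.2 = 7.57.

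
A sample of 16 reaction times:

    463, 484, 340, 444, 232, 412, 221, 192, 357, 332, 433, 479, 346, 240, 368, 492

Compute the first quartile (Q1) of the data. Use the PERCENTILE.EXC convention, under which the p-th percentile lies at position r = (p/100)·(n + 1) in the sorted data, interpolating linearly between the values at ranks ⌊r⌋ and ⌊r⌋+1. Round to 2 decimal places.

Sorted: 192, 221, 232, 240, 332, 340, 346, 357, 368, 412, 433, 444, 463, 479, 484, 492.
n = 16.
r = (25/100)·(16 + 1) = 4.25.
Rank 4 is 240 and rank 5 is 332.
Interpolate: 240 + 0.25·(332 − 240) = 240 + 0.25·92 = 263.

263.00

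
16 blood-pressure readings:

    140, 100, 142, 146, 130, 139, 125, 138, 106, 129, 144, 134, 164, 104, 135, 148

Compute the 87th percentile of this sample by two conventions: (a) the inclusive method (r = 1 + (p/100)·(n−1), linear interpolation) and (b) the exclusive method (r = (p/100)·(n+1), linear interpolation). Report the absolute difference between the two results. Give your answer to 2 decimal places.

Sorted: 100, 104, 106, 125, 129, 130, 134, 135, 138, 139, 140, 142, 144, 146, 148, 164.
n = 16.
(a) r = 14.05; between ranks 14 (146) and 15 (148): 146.1.
(b) r = 14.79; between ranks 14 (146) and 15 (148): 147.58.
|146.1 − 147.58| = 1.48.

1.48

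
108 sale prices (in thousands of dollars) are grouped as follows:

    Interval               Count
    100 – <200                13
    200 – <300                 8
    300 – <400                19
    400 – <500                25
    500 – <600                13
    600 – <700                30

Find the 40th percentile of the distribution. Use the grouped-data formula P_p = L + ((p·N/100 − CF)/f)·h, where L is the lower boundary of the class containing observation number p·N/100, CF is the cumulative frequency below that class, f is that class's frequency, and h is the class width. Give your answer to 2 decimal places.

412.80

N = 108; target position k = 40/100 · 108 = 43.2.
Cumulative frequencies: 13, 21, 40, 65, 78, 108.
Observation 43.2 falls in the class 400 – <500.
L = 400, CF = 40, f = 25, h = 100.
P40 = 400 + ((43.2 − 40)/25)·100 = 400 + 12.8 = 412.8.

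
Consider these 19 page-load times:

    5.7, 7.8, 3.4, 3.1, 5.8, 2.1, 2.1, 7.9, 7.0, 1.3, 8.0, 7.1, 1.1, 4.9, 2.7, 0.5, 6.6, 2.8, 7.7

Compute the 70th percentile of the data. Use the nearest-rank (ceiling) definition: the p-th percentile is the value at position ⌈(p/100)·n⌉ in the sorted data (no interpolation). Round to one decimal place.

Sorted: 0.5, 1.1, 1.3, 2.1, 2.1, 2.7, 2.8, 3.1, 3.4, 4.9, 5.7, 5.8, 6.6, 7.0, 7.1, 7.7, 7.8, 7.9, 8.0.
n = 19.
Position = ⌈70/100 · 19⌉ = ⌈13.3⌉ = 14.
The value at rank 14 is 7.0.

7.0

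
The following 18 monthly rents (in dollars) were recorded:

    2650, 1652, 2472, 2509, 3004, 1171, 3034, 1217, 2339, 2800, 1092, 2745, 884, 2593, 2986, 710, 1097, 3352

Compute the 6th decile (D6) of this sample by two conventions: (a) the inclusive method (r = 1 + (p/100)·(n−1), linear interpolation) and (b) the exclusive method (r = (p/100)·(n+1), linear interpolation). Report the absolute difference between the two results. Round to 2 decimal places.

11.40

Sorted: 710, 884, 1092, 1097, 1171, 1217, 1652, 2339, 2472, 2509, 2593, 2650, 2745, 2800, 2986, 3004, 3034, 3352.
n = 18.
(a) r = 11.2; between ranks 11 (2593) and 12 (2650): 2604.4.
(b) r = 11.4; between ranks 11 (2593) and 12 (2650): 2615.8.
|2604.4 − 2615.8| = 11.4.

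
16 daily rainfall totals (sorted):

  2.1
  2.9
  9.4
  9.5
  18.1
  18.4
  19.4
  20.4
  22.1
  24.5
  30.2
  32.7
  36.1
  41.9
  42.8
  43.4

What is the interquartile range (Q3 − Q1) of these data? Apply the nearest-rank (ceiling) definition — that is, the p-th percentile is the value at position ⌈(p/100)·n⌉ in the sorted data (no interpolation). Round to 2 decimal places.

n = 16.
P25: rank ⌈25/100·16⌉ = 4 → 9.5.
P75: rank ⌈75/100·16⌉ = 12 → 32.7.
Difference: 32.7 − 9.5 = 23.2.

23.20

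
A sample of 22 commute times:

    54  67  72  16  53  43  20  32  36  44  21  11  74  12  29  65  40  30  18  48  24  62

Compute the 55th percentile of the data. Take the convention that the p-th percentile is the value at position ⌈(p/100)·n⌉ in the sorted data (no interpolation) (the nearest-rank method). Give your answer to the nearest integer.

43

Sorted: 11, 12, 16, 18, 20, 21, 24, 29, 30, 32, 36, 40, 43, 44, 48, 53, 54, 62, 65, 67, 72, 74.
n = 22.
Position = ⌈55/100 · 22⌉ = ⌈12.1⌉ = 13.
The value at rank 13 is 43.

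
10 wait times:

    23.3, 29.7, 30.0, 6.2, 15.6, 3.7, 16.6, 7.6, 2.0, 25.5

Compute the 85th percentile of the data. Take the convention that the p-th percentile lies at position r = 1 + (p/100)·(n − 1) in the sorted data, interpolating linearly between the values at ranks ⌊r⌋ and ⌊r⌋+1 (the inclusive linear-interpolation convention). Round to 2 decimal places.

28.23

Sorted: 2.0, 3.7, 6.2, 7.6, 15.6, 16.6, 23.3, 25.5, 29.7, 30.0.
n = 10.
r = 1 + (85/100)·(10 − 1) = 1 + 7.65 = 8.65.
Rank 8 is 25.5 and rank 9 is 29.7.
Interpolate: 25.5 + 0.65·(29.7 − 25.5) = 25.5 + 0.65·4.2 = 28.23.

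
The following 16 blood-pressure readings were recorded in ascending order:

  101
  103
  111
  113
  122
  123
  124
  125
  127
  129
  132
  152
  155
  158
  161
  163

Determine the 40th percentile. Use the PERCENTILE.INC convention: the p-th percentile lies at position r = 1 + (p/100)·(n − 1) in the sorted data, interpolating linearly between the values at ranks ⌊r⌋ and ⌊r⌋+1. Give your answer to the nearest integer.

124

n = 16.
r = 1 + (40/100)·(16 − 1) = 1 + 6 = 7.
r is an integer, so P40 is the value at rank 7: 124.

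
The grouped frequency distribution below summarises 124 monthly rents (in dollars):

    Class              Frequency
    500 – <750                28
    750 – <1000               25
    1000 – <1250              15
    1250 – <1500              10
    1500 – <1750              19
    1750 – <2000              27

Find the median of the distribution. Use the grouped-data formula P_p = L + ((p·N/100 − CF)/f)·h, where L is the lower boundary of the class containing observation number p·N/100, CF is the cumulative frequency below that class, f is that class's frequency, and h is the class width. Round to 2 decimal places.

1150.00

N = 124; target position k = 50/100 · 124 = 62.
Cumulative frequencies: 28, 53, 68, 78, 97, 124.
Observation 62 falls in the class 1000 – <1250.
L = 1000, CF = 53, f = 15, h = 250.
P50 = 1000 + ((62 − 53)/15)·250 = 1000 + 150 = 1150.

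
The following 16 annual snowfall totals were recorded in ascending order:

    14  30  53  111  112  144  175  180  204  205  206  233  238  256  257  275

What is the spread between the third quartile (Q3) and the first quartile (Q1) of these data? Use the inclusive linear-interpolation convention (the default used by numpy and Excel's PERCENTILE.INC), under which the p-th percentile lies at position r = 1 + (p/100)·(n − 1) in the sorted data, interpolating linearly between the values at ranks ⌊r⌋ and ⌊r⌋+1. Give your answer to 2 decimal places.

122.50

n = 16.
P25: r = 4.75; ranks 4–5 are 111, 112; interpolating gives 111.75.
P75: r = 12.25; ranks 12–13 are 233, 238; interpolating gives 234.25.
Difference: 234.25 − 111.75 = 122.5.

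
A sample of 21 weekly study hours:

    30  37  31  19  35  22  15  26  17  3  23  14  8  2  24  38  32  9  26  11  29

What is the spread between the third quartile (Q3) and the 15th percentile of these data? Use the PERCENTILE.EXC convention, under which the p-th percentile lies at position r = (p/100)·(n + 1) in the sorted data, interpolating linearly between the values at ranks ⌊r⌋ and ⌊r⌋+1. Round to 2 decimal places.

Sorted: 2, 3, 8, 9, 11, 14, 15, 17, 19, 22, 23, 24, 26, 26, 29, 30, 31, 32, 35, 37, 38.
n = 21.
P15: r = 3.3; ranks 3–4 are 8, 9; interpolating gives 8.3.
P75: r = 16.5; ranks 16–17 are 30, 31; interpolating gives 30.5.
Difference: 30.5 − 8.3 = 22.2.

22.20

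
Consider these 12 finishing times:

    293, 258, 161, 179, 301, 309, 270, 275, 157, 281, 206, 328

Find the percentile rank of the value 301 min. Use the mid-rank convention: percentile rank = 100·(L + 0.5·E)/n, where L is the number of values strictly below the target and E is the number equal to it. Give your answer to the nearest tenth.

Sorted: 157, 161, 179, 206, 258, 270, 275, 281, 293, 301, 309, 328.
Count below 301: L = 9; count equal: E = 1; n = 12.
Percentile rank = 100·(9 + 0.5·1)/12 = 100·9.5/12 = 79.17.

79.2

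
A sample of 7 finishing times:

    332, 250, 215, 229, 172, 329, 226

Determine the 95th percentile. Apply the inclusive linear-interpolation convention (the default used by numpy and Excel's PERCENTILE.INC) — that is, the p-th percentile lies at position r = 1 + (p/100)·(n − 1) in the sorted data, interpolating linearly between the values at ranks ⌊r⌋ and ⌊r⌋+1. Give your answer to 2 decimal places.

331.10

Sorted: 172, 215, 226, 229, 250, 329, 332.
n = 7.
r = 1 + (95/100)·(7 − 1) = 1 + 5.7 = 6.7.
Rank 6 is 329 and rank 7 is 332.
Interpolate: 329 + 0.7·(332 − 329) = 329 + 0.7·3 = 331.1.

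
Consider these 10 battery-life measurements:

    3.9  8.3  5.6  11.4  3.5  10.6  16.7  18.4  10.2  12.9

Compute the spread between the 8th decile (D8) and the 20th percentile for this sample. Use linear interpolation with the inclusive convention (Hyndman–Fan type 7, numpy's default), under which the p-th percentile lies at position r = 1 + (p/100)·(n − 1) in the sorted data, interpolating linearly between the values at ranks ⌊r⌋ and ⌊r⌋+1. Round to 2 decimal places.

8.40

Sorted: 3.5, 3.9, 5.6, 8.3, 10.2, 10.6, 11.4, 12.9, 16.7, 18.4.
n = 10.
P20: r = 2.8; ranks 2–3 are 3.9, 5.6; interpolating gives 5.26.
P80: r = 8.2; ranks 8–9 are 12.9, 16.7; interpolating gives 13.66.
Difference: 13.66 − 5.26 = 8.4.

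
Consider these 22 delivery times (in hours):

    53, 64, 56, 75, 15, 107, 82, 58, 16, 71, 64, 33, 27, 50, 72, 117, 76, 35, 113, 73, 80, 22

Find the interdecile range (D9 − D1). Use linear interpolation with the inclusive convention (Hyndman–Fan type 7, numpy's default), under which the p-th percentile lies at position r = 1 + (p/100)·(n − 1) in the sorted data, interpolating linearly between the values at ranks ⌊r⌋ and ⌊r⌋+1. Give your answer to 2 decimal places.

Sorted: 15, 16, 22, 27, 33, 35, 50, 53, 56, 58, 64, 64, 71, 72, 73, 75, 76, 80, 82, 107, 113, 117.
n = 22.
P10: r = 3.1; ranks 3–4 are 22, 27; interpolating gives 22.5.
P90: r = 19.9; ranks 19–20 are 82, 107; interpolating gives 104.5.
Difference: 104.5 − 22.5 = 82.

82.00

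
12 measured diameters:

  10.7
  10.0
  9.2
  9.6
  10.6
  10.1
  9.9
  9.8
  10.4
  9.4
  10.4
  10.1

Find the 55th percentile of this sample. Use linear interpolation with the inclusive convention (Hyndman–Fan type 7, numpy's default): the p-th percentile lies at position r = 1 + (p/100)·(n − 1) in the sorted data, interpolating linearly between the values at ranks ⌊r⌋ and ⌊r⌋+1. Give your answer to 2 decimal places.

10.10

Sorted: 9.2, 9.4, 9.6, 9.8, 9.9, 10.0, 10.1, 10.1, 10.4, 10.4, 10.6, 10.7.
n = 12.
r = 1 + (55/100)·(12 − 1) = 1 + 6.05 = 7.05.
Rank 7 is 10.1 and rank 8 is 10.1.
Interpolate: 10.1 + 0.05·(10.1 − 10.1) = 10.1 + 0.05·0 = 10.1.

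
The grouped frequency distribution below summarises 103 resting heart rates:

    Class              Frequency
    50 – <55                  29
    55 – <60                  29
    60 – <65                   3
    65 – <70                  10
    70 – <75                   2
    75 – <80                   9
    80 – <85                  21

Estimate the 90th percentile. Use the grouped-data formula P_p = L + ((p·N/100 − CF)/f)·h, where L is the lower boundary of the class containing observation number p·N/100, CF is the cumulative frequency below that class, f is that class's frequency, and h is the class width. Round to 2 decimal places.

N = 103; target position k = 90/100 · 103 = 92.7.
Cumulative frequencies: 29, 58, 61, 71, 73, 82, 103.
Observation 92.7 falls in the class 80 – <85.
L = 80, CF = 82, f = 21, h = 5.
P90 = 80 + ((92.7 − 82)/21)·5 = 80 + 2.54762 = 82.5476.

82.55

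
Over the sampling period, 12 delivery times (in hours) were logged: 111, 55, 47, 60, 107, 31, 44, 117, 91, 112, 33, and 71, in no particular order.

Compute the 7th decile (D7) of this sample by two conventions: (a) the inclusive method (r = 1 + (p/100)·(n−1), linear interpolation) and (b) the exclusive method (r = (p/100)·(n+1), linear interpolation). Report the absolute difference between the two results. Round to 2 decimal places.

Sorted: 31, 33, 44, 47, 55, 60, 71, 91, 107, 111, 112, 117.
n = 12.
(a) r = 8.7; between ranks 8 (91) and 9 (107): 102.2.
(b) r = 9.1; between ranks 9 (107) and 10 (111): 107.4.
|102.2 − 107.4| = 5.2.

5.20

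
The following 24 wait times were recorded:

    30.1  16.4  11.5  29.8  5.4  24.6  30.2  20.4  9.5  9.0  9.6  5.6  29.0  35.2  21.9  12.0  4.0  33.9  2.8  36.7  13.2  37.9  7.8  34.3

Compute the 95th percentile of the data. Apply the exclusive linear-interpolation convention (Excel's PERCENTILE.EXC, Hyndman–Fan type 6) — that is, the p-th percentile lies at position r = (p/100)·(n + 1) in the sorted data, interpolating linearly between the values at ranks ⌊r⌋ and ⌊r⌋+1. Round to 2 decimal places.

37.60

Sorted: 2.8, 4.0, 5.4, 5.6, 7.8, 9.0, 9.5, 9.6, 11.5, 12.0, 13.2, 16.4, 20.4, 21.9, 24.6, 29.0, 29.8, 30.1, 30.2, 33.9, 34.3, 35.2, 36.7, 37.9.
n = 24.
r = (95/100)·(24 + 1) = 23.75.
Rank 23 is 36.7 and rank 24 is 37.9.
Interpolate: 36.7 + 0.75·(37.9 − 36.7) = 36.7 + 0.75·1.2 = 37.6.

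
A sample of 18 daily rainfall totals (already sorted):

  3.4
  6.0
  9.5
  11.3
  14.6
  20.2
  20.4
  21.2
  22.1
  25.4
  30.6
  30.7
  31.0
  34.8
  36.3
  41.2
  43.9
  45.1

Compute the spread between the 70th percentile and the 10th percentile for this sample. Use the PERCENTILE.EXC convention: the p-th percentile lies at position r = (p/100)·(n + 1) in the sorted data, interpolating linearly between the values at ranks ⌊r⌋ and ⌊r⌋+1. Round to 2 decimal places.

26.40

n = 18.
P10: r = 1.9; ranks 1–2 are 3.4, 6.0; interpolating gives 5.74.
P70: r = 13.3; ranks 13–14 are 31.0, 34.8; interpolating gives 32.14.
Difference: 32.14 − 5.74 = 26.4.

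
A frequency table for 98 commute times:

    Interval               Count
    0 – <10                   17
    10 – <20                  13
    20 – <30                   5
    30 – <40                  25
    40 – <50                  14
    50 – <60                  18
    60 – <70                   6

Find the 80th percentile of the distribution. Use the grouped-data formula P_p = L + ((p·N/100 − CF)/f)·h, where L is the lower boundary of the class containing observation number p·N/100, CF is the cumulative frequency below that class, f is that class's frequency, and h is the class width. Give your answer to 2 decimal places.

N = 98; target position k = 80/100 · 98 = 78.4.
Cumulative frequencies: 17, 30, 35, 60, 74, 92, 98.
Observation 78.4 falls in the class 50 – <60.
L = 50, CF = 74, f = 18, h = 10.
P80 = 50 + ((78.4 − 74)/18)·10 = 50 + 2.44444 = 52.4444.

52.44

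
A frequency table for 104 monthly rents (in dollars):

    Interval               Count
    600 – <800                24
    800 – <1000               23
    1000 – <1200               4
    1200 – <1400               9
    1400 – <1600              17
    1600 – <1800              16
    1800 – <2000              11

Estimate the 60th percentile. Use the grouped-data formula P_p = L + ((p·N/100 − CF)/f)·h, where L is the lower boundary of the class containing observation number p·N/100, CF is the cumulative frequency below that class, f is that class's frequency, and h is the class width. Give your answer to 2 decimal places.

1428.24

N = 104; target position k = 60/100 · 104 = 62.4.
Cumulative frequencies: 24, 47, 51, 60, 77, 93, 104.
Observation 62.4 falls in the class 1400 – <1600.
L = 1400, CF = 60, f = 17, h = 200.
P60 = 1400 + ((62.4 − 60)/17)·200 = 1400 + 28.2353 = 1428.24.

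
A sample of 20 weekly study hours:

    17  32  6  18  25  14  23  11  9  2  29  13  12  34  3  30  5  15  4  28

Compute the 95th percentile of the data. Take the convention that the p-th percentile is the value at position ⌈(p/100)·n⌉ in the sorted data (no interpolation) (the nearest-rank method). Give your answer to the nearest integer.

32

Sorted: 2, 3, 4, 5, 6, 9, 11, 12, 13, 14, 15, 17, 18, 23, 25, 28, 29, 30, 32, 34.
n = 20.
Position = ⌈95/100 · 20⌉ = ⌈19⌉ = 19.
The value at rank 19 is 32.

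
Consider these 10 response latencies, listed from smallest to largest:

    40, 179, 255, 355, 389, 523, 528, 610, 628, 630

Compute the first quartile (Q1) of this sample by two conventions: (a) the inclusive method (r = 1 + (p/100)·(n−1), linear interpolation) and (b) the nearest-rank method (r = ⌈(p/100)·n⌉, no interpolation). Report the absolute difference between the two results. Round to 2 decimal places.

25.00

n = 10.
(a) r = 3.25; between ranks 3 (255) and 4 (355): 280.
(b) the nearest-rank method: rank 3 → 255.
|280 − 255| = 25.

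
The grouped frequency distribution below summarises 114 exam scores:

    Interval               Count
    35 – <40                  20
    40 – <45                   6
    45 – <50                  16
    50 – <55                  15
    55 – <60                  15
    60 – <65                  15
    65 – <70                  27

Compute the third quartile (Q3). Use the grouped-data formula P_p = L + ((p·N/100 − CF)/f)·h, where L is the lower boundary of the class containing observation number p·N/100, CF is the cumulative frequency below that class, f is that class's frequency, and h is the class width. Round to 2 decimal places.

N = 114; target position k = 75/100 · 114 = 85.5.
Cumulative frequencies: 20, 26, 42, 57, 72, 87, 114.
Observation 85.5 falls in the class 60 – <65.
L = 60, CF = 72, f = 15, h = 5.
P75 = 60 + ((85.5 − 72)/15)·5 = 60 + 4.5 = 64.5.

64.50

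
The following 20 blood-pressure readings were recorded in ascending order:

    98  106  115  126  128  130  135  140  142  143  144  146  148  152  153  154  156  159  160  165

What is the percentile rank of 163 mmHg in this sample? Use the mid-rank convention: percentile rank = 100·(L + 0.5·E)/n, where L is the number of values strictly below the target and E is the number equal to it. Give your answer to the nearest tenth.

95.0

Count below 163: L = 19; count equal: E = 0; n = 20.
Percentile rank = 100·(19 + 0.5·0)/20 = 100·19/20 = 95.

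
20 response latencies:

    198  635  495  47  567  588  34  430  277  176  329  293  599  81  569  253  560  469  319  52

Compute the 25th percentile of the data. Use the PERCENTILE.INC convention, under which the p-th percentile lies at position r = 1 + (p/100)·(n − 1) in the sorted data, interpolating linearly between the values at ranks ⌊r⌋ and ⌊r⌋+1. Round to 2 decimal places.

Sorted: 34, 47, 52, 81, 176, 198, 253, 277, 293, 319, 329, 430, 469, 495, 560, 567, 569, 588, 599, 635.
n = 20.
r = 1 + (25/100)·(20 − 1) = 1 + 4.75 = 5.75.
Rank 5 is 176 and rank 6 is 198.
Interpolate: 176 + 0.75·(198 − 176) = 176 + 0.75·22 = 192.5.

192.50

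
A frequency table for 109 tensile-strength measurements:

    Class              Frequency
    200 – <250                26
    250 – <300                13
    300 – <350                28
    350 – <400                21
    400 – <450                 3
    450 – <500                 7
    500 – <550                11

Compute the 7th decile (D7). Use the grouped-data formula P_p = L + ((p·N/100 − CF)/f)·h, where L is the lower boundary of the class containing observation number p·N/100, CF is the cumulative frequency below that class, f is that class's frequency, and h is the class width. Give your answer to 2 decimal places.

N = 109; target position k = 70/100 · 109 = 76.3.
Cumulative frequencies: 26, 39, 67, 88, 91, 98, 109.
Observation 76.3 falls in the class 350 – <400.
L = 350, CF = 67, f = 21, h = 50.
P70 = 350 + ((76.3 − 67)/21)·50 = 350 + 22.1429 = 372.143.

372.14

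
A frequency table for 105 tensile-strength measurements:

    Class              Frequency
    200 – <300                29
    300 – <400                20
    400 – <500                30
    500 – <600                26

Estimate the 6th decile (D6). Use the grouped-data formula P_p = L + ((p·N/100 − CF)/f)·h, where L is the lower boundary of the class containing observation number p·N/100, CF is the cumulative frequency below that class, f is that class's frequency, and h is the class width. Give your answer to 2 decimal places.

446.67

N = 105; target position k = 60/100 · 105 = 63.
Cumulative frequencies: 29, 49, 79, 105.
Observation 63 falls in the class 400 – <500.
L = 400, CF = 49, f = 30, h = 100.
P60 = 400 + ((63 − 49)/30)·100 = 400 + 46.6667 = 446.667.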